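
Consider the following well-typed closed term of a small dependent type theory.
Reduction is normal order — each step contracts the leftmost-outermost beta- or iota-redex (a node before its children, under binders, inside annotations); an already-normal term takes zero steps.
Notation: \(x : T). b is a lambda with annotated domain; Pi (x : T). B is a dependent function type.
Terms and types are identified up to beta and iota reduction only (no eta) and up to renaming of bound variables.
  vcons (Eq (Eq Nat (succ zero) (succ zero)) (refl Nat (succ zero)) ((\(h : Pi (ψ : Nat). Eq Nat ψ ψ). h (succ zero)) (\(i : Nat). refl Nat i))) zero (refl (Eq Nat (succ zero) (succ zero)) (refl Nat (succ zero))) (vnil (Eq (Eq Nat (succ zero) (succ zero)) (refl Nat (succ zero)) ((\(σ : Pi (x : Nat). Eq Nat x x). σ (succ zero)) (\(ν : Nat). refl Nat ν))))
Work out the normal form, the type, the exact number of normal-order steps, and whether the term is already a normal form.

reduced normal form:
  vcons (Eq (Eq Nat (succ zero) (succ zero)) (refl Nat (succ zero)) (refl Nat (succ zero))) zero (refl (Eq Nat (succ zero) (succ zero)) (refl Nat (succ zero))) (vnil (Eq (Eq Nat (succ zero) (succ zero)) (refl Nat (succ zero)) (refl Nat (succ zero))))
inferred type:
  Vec (Eq (Eq Nat (succ zero) (succ zero)) (refl Nat (succ zero)) (refl Nat (succ zero))) (succ zero)
reduction steps (normal order): 4
started in normal form: no
first redex: a beta-redex


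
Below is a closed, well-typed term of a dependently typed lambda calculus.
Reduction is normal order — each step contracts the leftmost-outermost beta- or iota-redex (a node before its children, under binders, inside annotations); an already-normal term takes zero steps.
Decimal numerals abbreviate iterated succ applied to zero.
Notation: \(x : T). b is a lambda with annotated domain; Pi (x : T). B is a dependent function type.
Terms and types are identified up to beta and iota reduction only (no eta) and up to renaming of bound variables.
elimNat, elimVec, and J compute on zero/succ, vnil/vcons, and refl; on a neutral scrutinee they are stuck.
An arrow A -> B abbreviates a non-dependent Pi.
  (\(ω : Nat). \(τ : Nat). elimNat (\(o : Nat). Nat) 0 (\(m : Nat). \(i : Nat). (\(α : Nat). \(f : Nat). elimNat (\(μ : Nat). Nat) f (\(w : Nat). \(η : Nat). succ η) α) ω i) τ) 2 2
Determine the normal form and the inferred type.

resulting normal form:
  4
type:
  Nat
observation: contracting a beta-redex first, the term normalizes in 27 steps.


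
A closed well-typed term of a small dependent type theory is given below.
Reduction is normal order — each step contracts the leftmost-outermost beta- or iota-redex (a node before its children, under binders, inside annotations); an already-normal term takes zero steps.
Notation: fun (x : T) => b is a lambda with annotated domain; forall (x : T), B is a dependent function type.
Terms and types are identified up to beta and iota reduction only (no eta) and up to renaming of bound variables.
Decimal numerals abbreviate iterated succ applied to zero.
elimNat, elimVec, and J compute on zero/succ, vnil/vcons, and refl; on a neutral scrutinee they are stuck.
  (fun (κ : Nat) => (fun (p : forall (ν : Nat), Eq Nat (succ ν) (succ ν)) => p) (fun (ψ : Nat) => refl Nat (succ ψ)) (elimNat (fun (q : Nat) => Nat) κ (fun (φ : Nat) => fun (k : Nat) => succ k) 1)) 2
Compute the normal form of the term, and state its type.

normal form:
  refl Nat 4
inferred type:
  Eq Nat 4 4


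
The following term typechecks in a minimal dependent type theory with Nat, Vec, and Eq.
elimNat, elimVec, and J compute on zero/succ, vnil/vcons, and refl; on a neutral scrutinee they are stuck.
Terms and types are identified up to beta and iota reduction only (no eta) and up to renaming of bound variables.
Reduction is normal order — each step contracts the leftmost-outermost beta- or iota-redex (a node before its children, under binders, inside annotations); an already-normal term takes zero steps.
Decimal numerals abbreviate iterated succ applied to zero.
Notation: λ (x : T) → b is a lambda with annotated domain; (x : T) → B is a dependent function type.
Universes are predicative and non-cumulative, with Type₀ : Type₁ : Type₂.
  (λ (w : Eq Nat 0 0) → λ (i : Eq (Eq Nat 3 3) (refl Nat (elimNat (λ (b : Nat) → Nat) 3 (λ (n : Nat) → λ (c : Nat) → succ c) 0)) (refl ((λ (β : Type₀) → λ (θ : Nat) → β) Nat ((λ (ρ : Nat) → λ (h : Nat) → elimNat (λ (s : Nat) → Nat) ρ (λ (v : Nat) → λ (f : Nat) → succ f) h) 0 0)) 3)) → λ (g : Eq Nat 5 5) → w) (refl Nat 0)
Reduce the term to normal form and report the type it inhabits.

resulting normal form:
  λ (w : Eq (Eq Nat 3 3) (refl Nat 3) (refl Nat 3)) → λ (i : Eq Nat 5 5) → refl Nat 0
type:
  (w : Eq (Eq Nat 3 3) (refl Nat 3) (refl Nat 3)) → (i : Eq Nat 5 5) → Eq Nat 0 0
observation: the leftmost-outermost redex is a beta-redex, and normalization takes 4 steps.


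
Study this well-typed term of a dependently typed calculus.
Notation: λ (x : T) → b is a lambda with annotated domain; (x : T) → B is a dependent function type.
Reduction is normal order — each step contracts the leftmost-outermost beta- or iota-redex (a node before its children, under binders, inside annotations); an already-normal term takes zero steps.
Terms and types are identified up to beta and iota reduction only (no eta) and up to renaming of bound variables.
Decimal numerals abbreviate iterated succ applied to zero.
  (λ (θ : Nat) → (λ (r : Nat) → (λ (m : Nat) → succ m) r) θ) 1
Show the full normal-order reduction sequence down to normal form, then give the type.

normal-order reduction:
  (λ (θ : Nat) → (λ (r : Nat) → (λ (m : Nat) → succ m) r) θ) 1
  ~> (λ (θ : Nat) → (λ (r : Nat) → succ r) θ) 1
  ~> (λ (θ : Nat) → succ θ) 1
  ~> 2
inferred type:
  Nat


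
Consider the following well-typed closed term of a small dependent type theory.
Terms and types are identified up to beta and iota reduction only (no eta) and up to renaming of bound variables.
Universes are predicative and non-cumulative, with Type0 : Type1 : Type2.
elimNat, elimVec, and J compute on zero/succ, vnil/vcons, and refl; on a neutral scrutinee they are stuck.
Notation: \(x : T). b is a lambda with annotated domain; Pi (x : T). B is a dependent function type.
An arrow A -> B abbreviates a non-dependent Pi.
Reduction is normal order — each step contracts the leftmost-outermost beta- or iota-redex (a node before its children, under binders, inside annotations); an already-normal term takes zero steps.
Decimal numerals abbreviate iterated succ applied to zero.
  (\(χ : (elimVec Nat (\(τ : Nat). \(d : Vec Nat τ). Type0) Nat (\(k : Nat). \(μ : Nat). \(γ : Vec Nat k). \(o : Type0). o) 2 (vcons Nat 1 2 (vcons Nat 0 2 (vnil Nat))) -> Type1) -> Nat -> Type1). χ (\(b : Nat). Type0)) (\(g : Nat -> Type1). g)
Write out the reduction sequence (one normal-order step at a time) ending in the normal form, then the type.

normal-order reduction sequence:
  (\(χ : (elimVec Nat (\(τ : Nat). \(d : Vec Nat τ). Type0) Nat (\(k : Nat). \(μ : Nat). \(γ : Vec Nat k). \(o : Type0). o) 2 (vcons Nat 1 2 (vcons Nat 0 2 (vnil Nat))) -> Type1) -> Nat -> Type1). χ (\(b : Nat). Type0)) (\(g : Nat -> Type1). g)
  ~> (\(χ : Nat -> Type1). χ) (\(τ : Nat). Type0)
  ~> \(χ : Nat). Type0
type:
  Nat -> Type1


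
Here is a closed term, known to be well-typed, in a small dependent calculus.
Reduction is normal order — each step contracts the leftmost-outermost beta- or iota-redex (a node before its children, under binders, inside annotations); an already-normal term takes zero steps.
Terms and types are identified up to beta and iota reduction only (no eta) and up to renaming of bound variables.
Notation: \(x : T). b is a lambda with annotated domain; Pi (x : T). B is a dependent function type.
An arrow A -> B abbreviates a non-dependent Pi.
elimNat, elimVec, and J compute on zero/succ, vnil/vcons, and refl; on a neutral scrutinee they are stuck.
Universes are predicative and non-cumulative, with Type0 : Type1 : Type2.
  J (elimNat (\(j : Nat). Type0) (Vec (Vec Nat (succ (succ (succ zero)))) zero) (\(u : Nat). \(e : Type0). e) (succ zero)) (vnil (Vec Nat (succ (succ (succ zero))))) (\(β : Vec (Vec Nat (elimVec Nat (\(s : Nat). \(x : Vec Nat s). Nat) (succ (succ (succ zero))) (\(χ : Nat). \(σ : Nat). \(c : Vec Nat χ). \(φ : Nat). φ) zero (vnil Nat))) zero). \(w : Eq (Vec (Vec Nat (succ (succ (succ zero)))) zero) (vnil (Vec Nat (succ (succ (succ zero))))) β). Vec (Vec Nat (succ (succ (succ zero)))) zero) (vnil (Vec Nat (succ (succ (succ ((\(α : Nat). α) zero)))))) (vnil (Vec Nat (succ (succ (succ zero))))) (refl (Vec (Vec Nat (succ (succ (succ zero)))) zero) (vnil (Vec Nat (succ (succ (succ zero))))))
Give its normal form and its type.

normal form:
  vnil (Vec Nat (succ (succ (succ zero))))
the term's type:
  Vec (Vec Nat (succ (succ (succ zero)))) zero


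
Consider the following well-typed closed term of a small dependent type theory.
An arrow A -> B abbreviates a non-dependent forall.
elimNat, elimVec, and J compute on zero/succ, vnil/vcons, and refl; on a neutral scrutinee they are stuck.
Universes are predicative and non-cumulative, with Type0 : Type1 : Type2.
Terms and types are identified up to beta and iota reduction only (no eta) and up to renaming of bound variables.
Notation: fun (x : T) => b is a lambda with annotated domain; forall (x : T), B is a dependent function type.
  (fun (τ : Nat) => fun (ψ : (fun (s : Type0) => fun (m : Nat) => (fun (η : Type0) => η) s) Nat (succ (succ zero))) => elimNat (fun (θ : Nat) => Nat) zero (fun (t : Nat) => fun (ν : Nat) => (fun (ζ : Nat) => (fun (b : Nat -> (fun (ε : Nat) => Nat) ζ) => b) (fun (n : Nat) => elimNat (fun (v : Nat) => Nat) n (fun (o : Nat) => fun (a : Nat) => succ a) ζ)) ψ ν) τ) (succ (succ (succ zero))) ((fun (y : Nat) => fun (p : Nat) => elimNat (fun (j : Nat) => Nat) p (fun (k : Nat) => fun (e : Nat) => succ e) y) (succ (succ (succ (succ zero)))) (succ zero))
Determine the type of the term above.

type:
  Nat


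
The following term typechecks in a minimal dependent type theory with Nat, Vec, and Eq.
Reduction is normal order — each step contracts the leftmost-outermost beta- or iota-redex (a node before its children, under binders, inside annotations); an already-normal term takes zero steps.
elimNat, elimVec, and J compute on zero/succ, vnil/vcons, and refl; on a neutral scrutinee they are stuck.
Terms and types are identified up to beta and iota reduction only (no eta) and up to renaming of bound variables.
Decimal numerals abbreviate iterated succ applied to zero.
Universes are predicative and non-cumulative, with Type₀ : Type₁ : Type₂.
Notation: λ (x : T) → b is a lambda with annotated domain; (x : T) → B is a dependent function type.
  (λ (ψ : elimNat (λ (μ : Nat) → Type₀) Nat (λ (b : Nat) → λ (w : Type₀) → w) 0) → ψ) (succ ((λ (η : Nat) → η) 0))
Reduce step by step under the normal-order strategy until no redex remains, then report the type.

normal-order reduction:
  (λ (ψ : elimNat (λ (μ : Nat) → Type₀) Nat (λ (b : Nat) → λ (w : Type₀) → w) 0) → ψ) (succ ((λ (η : Nat) → η) 0))
  ~> succ ((λ (ψ : Nat) → ψ) 0)
  ~> 1
the term's type:
  Nat


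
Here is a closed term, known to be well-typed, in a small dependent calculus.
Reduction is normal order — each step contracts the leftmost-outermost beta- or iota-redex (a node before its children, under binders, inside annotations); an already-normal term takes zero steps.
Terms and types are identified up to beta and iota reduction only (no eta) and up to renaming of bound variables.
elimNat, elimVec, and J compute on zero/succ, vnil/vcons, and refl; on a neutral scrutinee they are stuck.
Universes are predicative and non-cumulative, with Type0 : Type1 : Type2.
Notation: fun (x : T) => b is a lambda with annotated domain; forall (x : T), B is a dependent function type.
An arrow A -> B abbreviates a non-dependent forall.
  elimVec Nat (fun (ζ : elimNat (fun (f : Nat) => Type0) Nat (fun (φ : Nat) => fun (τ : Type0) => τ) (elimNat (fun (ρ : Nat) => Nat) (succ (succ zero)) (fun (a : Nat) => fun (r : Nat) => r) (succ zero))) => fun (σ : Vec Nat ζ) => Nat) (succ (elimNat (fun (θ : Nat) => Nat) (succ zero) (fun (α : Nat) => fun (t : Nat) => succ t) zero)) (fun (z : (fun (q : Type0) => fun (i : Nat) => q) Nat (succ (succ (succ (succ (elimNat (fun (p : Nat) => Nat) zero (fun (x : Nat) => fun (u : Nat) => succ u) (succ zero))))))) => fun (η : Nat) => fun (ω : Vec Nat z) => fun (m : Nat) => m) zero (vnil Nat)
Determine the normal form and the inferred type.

resulting normal form:
  succ (succ zero)
type:
  Nat
observation: 2 normal-order steps separate the term from its normal form.


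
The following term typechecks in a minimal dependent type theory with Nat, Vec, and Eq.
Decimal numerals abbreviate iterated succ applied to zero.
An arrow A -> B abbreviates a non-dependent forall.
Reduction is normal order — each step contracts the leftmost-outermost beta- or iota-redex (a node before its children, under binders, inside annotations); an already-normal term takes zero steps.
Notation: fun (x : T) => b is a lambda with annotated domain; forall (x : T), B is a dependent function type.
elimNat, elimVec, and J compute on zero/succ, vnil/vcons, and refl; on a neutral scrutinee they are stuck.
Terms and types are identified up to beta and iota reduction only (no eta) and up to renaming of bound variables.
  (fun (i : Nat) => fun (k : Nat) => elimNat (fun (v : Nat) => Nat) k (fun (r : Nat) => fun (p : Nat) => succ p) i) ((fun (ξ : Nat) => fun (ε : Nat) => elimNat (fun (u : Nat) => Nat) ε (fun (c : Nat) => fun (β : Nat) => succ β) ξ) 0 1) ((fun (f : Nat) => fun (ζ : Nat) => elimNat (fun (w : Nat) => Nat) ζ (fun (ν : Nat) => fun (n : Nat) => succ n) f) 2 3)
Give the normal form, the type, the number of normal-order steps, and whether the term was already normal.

normal form:
  6
type:
  Nat
reduction steps (normal order): 18
term was already normal: no
first redex: a beta-redex


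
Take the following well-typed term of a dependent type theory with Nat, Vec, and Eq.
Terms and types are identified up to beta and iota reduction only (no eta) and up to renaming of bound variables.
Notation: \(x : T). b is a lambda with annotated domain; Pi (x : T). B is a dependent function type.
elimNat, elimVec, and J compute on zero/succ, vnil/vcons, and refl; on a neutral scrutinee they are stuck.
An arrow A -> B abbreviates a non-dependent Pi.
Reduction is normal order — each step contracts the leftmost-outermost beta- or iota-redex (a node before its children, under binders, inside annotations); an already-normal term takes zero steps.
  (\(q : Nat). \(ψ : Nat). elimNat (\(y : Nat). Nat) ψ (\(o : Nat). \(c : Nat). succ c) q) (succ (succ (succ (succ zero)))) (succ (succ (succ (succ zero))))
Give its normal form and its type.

reduced normal form:
  succ (succ (succ (succ (succ (succ (succ (succ zero)))))))
type:
  Nat


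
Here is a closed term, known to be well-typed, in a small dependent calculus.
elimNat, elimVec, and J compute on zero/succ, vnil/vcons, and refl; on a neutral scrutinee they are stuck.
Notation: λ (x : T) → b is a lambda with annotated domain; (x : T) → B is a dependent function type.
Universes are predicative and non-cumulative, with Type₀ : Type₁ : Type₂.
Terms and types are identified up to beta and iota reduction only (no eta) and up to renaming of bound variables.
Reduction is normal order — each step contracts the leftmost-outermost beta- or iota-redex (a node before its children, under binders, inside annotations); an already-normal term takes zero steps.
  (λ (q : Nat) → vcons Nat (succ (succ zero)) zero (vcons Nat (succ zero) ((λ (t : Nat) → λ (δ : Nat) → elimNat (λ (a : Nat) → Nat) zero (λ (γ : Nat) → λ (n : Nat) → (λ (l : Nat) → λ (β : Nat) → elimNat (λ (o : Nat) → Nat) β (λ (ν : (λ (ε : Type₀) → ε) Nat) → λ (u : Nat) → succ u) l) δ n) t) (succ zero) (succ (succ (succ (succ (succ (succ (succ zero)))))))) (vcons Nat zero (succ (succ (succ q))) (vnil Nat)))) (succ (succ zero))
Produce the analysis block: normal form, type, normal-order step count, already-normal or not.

resulting normal form:
  vcons Nat (succ (succ zero)) zero (vcons Nat (succ zero) (succ (succ (succ (succ (succ (succ (succ zero))))))) (vcons Nat zero (succ (succ (succ (succ (succ zero))))) (vnil Nat)))
the term's type:
  Vec Nat (succ (succ (succ zero)))
reduction steps (normal order): 31
already normal: no
first contracted redex: a beta-redex


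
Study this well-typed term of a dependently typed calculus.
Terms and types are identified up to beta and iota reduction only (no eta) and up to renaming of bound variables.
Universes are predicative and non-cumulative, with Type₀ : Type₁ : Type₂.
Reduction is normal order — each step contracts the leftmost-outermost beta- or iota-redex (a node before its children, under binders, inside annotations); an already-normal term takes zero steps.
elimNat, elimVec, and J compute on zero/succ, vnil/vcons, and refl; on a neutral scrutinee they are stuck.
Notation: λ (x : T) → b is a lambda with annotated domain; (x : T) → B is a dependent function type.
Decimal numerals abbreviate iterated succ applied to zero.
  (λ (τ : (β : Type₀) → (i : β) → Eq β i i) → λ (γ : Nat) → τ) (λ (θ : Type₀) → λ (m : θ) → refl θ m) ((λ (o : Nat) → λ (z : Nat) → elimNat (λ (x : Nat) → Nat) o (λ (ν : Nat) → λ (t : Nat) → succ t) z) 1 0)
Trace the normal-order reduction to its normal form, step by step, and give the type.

normal-order reduction sequence:
  (λ (τ : (β : Type₀) → (i : β) → Eq β i i) → λ (γ : Nat) → τ) (λ (θ : Type₀) → λ (m : θ) → refl θ m) ((λ (o : Nat) → λ (z : Nat) → elimNat (λ (x : Nat) → Nat) o (λ (ν : Nat) → λ (t : Nat) → succ t) z) 1 0)
  ~> (λ (τ : Nat) → λ (β : Type₀) → λ (i : β) → refl β i) ((λ (γ : Nat) → λ (θ : Nat) → elimNat (λ (m : Nat) → Nat) γ (λ (o : Nat) → λ (z : Nat) → succ z) θ) 1 0)
  ~> λ (τ : Type₀) → λ (β : τ) → refl τ β
inferred type:
  (τ : Type₀) → (β : τ) → Eq τ β β


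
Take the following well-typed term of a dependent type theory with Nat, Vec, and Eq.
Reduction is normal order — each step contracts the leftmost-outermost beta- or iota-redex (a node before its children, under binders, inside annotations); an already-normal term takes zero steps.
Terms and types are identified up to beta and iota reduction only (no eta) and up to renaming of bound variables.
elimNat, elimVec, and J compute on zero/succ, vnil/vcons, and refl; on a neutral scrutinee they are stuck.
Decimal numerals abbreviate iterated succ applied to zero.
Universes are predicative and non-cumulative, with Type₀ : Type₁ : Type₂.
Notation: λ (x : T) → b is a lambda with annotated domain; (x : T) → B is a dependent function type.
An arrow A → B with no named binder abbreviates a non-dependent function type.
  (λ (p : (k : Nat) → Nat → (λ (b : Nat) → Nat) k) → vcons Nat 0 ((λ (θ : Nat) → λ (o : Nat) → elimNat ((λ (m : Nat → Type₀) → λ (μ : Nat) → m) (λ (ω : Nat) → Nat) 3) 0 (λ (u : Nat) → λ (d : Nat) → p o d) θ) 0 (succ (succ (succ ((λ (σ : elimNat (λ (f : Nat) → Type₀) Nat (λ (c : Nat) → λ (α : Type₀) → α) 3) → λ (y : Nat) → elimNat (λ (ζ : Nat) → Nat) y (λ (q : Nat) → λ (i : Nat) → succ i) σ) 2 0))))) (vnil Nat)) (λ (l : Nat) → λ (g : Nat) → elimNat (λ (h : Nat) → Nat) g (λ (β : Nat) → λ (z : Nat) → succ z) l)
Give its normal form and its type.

normal form:
  vcons Nat 0 0 (vnil Nat)
type:
  Vec Nat 1
observation: 4 normal-order steps separate the term from its normal form.


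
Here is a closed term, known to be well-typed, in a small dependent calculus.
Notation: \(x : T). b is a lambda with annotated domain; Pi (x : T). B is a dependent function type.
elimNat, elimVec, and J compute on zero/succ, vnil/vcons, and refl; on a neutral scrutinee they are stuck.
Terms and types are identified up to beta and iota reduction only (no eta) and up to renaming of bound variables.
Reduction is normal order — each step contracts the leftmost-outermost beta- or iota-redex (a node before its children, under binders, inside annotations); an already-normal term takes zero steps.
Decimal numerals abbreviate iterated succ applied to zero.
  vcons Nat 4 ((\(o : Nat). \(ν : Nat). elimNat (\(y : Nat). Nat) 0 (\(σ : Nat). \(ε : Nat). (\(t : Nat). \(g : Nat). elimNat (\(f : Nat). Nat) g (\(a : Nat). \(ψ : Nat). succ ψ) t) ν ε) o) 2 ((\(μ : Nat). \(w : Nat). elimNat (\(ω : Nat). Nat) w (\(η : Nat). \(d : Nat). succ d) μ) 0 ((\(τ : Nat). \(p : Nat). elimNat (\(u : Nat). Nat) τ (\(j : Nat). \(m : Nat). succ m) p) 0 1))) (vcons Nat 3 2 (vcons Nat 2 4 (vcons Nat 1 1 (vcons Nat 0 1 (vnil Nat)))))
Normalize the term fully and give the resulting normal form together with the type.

resulting normal form:
  vcons Nat 4 2 (vcons Nat 3 2 (vcons Nat 2 4 (vcons Nat 1 1 (vcons Nat 0 1 (vnil Nat)))))
inferred type:
  Vec Nat 5
observation: the leftmost-outermost redex is a beta-redex, and normalization takes 39 steps.


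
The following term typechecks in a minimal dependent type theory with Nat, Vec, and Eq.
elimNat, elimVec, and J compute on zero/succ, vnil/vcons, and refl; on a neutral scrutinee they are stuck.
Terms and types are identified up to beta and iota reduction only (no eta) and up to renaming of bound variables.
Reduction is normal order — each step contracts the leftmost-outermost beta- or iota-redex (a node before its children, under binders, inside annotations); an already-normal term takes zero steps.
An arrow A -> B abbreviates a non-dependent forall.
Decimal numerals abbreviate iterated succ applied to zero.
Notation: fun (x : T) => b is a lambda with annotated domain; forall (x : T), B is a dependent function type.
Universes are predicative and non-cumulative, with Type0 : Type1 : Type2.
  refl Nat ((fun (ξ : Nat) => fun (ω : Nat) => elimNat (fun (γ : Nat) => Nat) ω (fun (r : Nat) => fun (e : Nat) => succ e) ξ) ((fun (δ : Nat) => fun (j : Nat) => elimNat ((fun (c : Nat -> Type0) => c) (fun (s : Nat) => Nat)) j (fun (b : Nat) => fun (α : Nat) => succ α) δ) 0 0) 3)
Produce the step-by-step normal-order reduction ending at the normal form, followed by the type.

normal-order reduction sequence:
  refl Nat ((fun (ξ : Nat) => fun (ω : Nat) => elimNat (fun (γ : Nat) => Nat) ω (fun (r : Nat) => fun (e : Nat) => succ e) ξ) ((fun (δ : Nat) => fun (j : Nat) => elimNat ((fun (c : Nat -> Type0) => c) (fun (s : Nat) => Nat)) j (fun (b : Nat) => fun (α : Nat) => succ α) δ) 0 0) 3)
  ~> refl Nat ((fun (ξ : Nat) => elimNat (fun (ω : Nat) => Nat) ξ (fun (γ : Nat) => fun (r : Nat) => succ r) ((fun (e : Nat) => fun (δ : Nat) => elimNat ((fun (j : Nat -> Type0) => j) (fun (c : Nat) => Nat)) δ (fun (s : Nat) => fun (b : Nat) => succ b) e) 0 0)) 3)
  ~> refl Nat (elimNat (fun (ξ : Nat) => Nat) 3 (fun (ω : Nat) => fun (γ : Nat) => succ γ) ((fun (r : Nat) => fun (e : Nat) => elimNat ((fun (δ : Nat -> Type0) => δ) (fun (j : Nat) => Nat)) e (fun (c : Nat) => fun (s : Nat) => succ s) r) 0 0))
  ~> refl Nat (elimNat (fun (ξ : Nat) => Nat) 3 (fun (ω : Nat) => fun (γ : Nat) => succ γ) ((fun (r : Nat) => elimNat ((fun (e : Nat -> Type0) => e) (fun (δ : Nat) => Nat)) r (fun (j : Nat) => fun (c : Nat) => succ c) 0) 0))
  ~> refl Nat (elimNat (fun (ξ : Nat) => Nat) 3 (fun (ω : Nat) => fun (γ : Nat) => succ γ) (elimNat ((fun (r : Nat -> Type0) => r) (fun (e : Nat) => Nat)) 0 (fun (δ : Nat) => fun (j : Nat) => succ j) 0))
  ~> refl Nat (elimNat (fun (ξ : Nat) => Nat) 3 (fun (ω : Nat) => fun (γ : Nat) => succ γ) 0)
  ~> refl Nat 3
the term's type:
  Eq Nat 3 3


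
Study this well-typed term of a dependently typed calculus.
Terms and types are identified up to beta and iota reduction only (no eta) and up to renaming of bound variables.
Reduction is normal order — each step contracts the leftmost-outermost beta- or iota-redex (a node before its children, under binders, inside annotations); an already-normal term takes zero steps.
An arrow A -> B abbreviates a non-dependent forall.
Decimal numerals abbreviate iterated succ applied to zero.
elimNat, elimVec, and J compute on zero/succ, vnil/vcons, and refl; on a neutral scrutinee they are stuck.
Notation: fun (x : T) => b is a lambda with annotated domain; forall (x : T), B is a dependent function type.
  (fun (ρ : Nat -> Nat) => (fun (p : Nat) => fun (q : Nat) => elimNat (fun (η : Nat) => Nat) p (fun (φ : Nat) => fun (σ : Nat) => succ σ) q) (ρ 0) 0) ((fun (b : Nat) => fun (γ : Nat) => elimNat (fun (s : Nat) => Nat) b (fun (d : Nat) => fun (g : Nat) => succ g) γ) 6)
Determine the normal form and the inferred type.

resulting normal form:
  6
type:
  Nat
observation: reduction starts at a beta-redex, and 7 normal-order steps reach the normal form.


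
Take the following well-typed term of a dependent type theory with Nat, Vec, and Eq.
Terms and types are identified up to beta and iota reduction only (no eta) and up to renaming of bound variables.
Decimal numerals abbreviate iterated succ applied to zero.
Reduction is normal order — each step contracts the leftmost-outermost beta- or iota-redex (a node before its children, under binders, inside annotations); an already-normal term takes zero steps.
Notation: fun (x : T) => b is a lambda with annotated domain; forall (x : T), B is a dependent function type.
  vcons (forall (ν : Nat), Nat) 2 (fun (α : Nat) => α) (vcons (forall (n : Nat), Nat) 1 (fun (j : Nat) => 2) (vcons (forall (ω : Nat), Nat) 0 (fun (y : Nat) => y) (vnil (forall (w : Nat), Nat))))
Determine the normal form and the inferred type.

normal form:
  vcons (forall (ν : Nat), Nat) 2 (fun (α : Nat) => α) (vcons (forall (n : Nat), Nat) 1 (fun (j : Nat) => 2) (vcons (forall (ω : Nat), Nat) 0 (fun (y : Nat) => y) (vnil (forall (w : Nat), Nat))))
the term's type:
  Vec (forall (ν : Nat), Nat) 3
observation: no redex remains anywhere in the term; it is its own normal form.


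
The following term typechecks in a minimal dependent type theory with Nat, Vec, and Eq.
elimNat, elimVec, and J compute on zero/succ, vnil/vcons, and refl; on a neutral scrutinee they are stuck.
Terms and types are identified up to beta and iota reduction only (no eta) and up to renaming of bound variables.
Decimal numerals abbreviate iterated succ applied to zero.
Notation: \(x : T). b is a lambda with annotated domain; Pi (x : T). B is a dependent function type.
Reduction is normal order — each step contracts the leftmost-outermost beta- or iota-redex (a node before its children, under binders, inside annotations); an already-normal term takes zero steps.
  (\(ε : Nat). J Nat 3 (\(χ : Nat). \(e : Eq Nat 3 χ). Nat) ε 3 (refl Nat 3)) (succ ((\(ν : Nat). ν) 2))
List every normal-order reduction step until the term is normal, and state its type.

normal-order reduction sequence:
  (\(ε : Nat). J Nat 3 (\(χ : Nat). \(e : Eq Nat 3 χ). Nat) ε 3 (refl Nat 3)) (succ ((\(ν : Nat). ν) 2))
  ~> J Nat 3 (\(ε : Nat). \(χ : Eq Nat 3 ε). Nat) (succ ((\(e : Nat). e) 2)) 3 (refl Nat 3)
  ~> succ ((\(ε : Nat). ε) 2)
  ~> 3
the term's type:
  Nat


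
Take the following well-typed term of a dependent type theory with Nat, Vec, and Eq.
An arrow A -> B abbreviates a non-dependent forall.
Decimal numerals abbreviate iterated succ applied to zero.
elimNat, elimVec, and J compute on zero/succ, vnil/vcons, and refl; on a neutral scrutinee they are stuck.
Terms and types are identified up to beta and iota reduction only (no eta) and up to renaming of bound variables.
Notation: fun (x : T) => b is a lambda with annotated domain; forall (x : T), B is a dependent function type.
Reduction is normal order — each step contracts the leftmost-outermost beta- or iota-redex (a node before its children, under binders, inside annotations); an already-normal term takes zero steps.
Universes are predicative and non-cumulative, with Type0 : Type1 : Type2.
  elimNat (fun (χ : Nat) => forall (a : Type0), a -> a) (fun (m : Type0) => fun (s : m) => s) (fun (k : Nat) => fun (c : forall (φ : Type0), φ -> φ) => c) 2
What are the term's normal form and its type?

normal form:
  fun (χ : Type0) => fun (a : χ) => a
inferred type:
  forall (χ : Type0), χ -> χ


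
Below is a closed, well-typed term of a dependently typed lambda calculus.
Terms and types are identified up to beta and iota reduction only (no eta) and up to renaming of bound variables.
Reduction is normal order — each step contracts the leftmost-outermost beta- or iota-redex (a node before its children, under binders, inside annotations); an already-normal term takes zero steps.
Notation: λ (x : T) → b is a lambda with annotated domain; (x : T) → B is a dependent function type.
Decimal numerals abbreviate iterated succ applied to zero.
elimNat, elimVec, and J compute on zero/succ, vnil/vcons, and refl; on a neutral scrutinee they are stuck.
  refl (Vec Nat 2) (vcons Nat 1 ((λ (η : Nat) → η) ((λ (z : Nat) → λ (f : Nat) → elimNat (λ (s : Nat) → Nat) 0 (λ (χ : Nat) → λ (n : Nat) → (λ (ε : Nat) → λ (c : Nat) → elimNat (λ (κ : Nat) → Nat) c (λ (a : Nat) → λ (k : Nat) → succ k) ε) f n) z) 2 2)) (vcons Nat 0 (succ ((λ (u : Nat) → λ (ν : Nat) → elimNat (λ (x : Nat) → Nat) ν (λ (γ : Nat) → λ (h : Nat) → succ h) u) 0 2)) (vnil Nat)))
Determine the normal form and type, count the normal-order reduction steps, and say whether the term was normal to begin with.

normal form:
  refl (Vec Nat 2) (vcons Nat 1 4 (vcons Nat 0 3 (vnil Nat)))
type:
  Eq (Vec Nat 2) (vcons Nat 1 4 (vcons Nat 0 3 (vnil Nat))) (vcons Nat 1 4 (vcons Nat 0 3 (vnil Nat)))
reduction steps (normal order): 31
already normal: no
first redex: a beta-redex


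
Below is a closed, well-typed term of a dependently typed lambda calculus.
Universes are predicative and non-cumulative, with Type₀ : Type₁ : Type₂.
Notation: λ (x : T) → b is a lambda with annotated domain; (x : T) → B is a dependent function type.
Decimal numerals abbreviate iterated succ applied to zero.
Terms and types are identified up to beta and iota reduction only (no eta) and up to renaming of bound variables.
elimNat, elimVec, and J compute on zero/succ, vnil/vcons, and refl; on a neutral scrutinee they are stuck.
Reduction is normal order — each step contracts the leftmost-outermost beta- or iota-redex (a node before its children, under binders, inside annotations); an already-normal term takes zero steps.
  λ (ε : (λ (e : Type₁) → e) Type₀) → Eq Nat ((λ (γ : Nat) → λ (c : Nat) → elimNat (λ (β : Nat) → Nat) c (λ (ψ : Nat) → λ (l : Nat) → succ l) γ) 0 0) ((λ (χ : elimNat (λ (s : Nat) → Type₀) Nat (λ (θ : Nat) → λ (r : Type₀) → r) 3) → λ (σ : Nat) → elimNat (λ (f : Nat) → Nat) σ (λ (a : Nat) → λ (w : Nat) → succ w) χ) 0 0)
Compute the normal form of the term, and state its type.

resulting normal form:
  λ (ε : Type₀) → Eq Nat 0 0
inferred type:
  (ε : Type₀) → Type₀


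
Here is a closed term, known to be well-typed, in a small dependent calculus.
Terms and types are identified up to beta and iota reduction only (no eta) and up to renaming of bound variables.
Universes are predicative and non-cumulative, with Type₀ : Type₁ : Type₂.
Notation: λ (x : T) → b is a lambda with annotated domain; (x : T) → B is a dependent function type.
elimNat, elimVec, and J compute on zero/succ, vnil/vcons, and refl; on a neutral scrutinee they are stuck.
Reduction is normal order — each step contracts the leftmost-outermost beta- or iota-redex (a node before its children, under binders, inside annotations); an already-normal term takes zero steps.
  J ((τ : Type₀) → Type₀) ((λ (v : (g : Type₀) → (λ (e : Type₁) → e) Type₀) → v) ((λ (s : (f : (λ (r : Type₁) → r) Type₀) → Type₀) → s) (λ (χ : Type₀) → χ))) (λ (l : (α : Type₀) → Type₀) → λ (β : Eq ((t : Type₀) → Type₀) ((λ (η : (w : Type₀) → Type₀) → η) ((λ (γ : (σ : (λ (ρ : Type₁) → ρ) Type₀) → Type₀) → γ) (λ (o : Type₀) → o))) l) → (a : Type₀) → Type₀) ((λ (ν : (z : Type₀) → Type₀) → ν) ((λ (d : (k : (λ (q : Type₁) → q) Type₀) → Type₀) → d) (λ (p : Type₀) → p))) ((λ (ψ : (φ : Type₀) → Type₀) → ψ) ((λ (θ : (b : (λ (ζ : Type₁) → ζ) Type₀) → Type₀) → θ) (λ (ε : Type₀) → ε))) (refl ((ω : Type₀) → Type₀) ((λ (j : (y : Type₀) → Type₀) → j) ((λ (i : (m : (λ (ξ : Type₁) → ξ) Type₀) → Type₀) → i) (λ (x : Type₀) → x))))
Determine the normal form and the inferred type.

normal form:
  λ (τ : Type₀) → τ
inferred type:
  (τ : Type₀) → Type₀
observation: normalization takes exactly 3 steps under the normal-order strategy.


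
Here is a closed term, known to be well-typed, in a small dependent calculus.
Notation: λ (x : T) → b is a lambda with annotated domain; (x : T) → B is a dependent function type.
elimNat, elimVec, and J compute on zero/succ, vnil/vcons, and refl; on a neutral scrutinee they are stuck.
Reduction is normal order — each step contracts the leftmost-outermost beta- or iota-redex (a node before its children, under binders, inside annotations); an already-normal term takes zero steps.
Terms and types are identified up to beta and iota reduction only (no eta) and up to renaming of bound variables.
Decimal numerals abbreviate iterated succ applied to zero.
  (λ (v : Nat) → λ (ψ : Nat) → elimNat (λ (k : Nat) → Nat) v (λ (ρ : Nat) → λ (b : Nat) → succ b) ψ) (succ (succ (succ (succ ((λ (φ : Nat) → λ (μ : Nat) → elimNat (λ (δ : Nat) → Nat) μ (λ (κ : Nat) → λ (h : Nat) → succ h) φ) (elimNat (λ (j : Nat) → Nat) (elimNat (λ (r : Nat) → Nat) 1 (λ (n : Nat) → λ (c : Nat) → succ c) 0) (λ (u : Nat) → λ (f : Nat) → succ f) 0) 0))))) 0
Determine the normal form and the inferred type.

normal form:
  5
type:
  Nat


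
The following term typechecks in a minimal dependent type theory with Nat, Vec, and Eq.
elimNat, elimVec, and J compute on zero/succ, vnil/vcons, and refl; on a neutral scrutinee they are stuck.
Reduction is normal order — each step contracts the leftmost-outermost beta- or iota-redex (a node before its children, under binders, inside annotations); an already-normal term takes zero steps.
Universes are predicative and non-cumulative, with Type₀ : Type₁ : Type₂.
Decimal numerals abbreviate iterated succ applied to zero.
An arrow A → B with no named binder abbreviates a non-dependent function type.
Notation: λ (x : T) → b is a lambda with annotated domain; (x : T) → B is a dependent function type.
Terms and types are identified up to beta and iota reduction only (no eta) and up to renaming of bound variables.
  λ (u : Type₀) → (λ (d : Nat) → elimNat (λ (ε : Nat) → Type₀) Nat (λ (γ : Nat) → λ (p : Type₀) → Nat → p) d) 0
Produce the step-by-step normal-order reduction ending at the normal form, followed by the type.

normal-order reduction sequence:
  λ (u : Type₀) → (λ (d : Nat) → elimNat (λ (ε : Nat) → Type₀) Nat (λ (γ : Nat) → λ (p : Type₀) → Nat → p) d) 0
  ~> λ (u : Type₀) → elimNat (λ (d : Nat) → Type₀) Nat (λ (ε : Nat) → λ (γ : Type₀) → Nat → γ) 0
  ~> λ (u : Type₀) → Nat
type:
  Type₀ → Type₀


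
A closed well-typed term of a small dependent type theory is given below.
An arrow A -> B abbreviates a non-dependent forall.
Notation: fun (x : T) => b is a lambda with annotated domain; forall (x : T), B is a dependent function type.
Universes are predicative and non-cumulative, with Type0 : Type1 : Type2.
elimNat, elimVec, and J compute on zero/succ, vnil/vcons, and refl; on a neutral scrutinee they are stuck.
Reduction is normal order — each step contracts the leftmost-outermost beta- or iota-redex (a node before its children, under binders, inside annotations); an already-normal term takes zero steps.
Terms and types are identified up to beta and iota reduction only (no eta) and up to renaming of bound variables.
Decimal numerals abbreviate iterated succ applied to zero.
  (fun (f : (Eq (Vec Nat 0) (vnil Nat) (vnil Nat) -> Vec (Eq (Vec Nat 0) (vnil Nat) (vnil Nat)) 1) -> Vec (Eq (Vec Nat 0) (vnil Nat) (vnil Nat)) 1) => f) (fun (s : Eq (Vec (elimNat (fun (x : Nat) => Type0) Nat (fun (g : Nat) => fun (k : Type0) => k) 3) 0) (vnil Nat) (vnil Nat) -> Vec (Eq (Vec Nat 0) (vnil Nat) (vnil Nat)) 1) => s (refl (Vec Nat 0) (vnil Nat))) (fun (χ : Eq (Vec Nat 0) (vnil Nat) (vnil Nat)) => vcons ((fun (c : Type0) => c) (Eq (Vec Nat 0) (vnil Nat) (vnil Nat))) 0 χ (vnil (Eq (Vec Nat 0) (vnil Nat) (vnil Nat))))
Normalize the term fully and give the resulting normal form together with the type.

resulting normal form:
  vcons (Eq (Vec Nat 0) (vnil Nat) (vnil Nat)) 0 (refl (Vec Nat 0) (vnil Nat)) (vnil (Eq (Vec Nat 0) (vnil Nat) (vnil Nat)))
the term's type:
  Vec (Eq (Vec Nat 0) (vnil Nat) (vnil Nat)) 1
observation: 4 normal-order steps separate the term from its normal form.


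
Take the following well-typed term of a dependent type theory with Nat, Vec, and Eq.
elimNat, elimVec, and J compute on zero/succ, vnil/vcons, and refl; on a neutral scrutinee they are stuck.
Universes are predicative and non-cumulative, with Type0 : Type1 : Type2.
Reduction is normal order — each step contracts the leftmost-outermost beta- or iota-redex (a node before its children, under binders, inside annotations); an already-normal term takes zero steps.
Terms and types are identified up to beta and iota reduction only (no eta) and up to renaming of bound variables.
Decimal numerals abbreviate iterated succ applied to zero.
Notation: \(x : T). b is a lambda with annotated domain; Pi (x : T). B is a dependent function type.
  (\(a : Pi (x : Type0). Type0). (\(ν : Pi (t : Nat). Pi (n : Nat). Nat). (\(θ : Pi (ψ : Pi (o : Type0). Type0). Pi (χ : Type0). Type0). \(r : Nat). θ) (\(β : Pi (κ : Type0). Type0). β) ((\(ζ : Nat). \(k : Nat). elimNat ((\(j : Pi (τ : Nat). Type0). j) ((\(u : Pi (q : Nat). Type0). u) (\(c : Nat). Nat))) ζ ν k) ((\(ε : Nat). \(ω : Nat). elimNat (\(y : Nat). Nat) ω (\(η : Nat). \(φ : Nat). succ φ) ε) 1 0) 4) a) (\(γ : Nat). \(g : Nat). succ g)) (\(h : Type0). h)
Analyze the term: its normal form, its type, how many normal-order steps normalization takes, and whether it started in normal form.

reduced normal form:
  \(a : Type0). a
type:
  Pi (a : Type0). Type0
steps to reach normal form (normal order): 5
term was already normal: no
first contracted redex: a beta-redex


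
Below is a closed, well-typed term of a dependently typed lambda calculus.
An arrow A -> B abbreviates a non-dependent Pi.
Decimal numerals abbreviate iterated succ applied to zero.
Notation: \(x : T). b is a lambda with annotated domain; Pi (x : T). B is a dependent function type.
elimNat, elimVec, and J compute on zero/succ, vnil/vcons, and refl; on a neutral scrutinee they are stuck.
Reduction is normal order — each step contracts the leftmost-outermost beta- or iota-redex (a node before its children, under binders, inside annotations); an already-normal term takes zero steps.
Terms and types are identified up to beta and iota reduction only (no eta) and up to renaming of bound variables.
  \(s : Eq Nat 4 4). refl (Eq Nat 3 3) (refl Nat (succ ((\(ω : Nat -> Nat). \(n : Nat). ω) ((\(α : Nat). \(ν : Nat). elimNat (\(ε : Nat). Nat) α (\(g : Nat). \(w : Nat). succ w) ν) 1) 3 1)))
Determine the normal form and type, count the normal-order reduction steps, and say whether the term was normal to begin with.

resulting normal form:
  \(s : Eq Nat 4 4). refl (Eq Nat 3 3) (refl Nat 3)
the term's type:
  Eq Nat 4 4 -> Eq (Eq Nat 3 3) (refl Nat 3) (refl Nat 3)
reduction steps (normal order): 8
already normal: no
first redex: a beta-redex


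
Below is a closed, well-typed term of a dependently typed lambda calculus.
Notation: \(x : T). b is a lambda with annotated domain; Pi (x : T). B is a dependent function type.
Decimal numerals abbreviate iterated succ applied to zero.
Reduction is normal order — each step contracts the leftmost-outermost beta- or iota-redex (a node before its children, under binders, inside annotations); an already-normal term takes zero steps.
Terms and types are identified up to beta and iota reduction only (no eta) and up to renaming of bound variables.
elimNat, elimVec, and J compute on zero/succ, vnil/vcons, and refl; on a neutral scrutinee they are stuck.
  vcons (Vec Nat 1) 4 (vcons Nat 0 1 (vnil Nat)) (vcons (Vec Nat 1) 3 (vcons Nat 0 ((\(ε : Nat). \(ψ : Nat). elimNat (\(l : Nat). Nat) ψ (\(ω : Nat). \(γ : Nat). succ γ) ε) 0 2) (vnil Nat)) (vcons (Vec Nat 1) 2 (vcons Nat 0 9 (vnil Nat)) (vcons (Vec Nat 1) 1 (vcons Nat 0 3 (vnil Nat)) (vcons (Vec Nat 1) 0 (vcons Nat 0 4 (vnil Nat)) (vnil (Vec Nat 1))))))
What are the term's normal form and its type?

reduced normal form:
  vcons (Vec Nat 1) 4 (vcons Nat 0 1 (vnil Nat)) (vcons (Vec Nat 1) 3 (vcons Nat 0 2 (vnil Nat)) (vcons (Vec Nat 1) 2 (vcons Nat 0 9 (vnil Nat)) (vcons (Vec Nat 1) 1 (vcons Nat 0 3 (vnil Nat)) (vcons (Vec Nat 1) 0 (vcons Nat 0 4 (vnil Nat)) (vnil (Vec Nat 1))))))
type:
  Vec (Vec Nat 1) 5
observation: the term reaches its normal form after 3 normal-order steps.
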